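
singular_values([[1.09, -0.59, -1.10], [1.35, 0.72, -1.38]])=[2.48, 0.91]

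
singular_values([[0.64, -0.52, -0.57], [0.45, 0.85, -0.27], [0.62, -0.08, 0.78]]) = [1.0, 1.0, 1.0]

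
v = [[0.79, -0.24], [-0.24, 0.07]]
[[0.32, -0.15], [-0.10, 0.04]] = v @ [[0.41, 0.01], [0.01, 0.67]]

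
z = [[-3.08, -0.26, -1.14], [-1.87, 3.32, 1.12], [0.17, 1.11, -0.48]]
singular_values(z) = [4.25, 3.04, 0.92]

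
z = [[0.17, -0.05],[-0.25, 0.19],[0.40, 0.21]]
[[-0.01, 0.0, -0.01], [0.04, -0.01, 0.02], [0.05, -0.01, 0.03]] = z @ [[0.01,-0.0,0.01],  [0.23,-0.03,0.14]]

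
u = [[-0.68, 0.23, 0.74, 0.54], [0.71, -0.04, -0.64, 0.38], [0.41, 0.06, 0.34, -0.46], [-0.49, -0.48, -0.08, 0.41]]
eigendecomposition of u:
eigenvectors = [[(0.74+0j), 0.06+0.22j, (0.06-0.22j), 0.36+0.00j], [(-0.65+0j), (0.72+0j), 0.72-0.00j, -0.48+0.00j], [(-0.18+0j), -0.30-0.10j, (-0.3+0.1j), 0.79+0.00j], [(0.03+0j), (-0.03+0.58j), (-0.03-0.58j), -0.07+0.00j]]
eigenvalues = [(-1.05+0j), (0.27+0.61j), (0.27-0.61j), (0.53+0j)]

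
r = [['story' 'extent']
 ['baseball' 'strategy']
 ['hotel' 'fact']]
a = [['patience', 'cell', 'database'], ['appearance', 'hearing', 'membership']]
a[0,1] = 'cell'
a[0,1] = 'cell'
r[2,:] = ['hotel', 'fact']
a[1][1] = 'hearing'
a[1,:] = ['appearance', 'hearing', 'membership']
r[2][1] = 'fact'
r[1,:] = ['baseball', 'strategy']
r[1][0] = 'baseball'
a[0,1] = 'cell'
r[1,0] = 'baseball'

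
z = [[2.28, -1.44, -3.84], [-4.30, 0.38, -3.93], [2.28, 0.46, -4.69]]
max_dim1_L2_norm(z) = 5.84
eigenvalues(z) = [(3.73+0j), (-2.88+2.43j), (-2.88-2.43j)]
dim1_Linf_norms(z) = [3.84, 4.3, 4.69]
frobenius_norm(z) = 9.14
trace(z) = -2.03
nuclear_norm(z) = 14.00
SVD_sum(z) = [[0.47, -0.19, -4.11], [0.39, -0.16, -3.36], [0.56, -0.23, -4.86]] + [[1.94, -0.27, 0.24], [-4.67, 0.64, -0.57], [1.59, -0.22, 0.19]] + [[-0.14, -0.98, 0.03], [-0.01, -0.1, 0.00], [0.13, 0.90, -0.03]]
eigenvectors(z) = [[(-0.55+0j), (-0.42+0.09j), (-0.42-0.09j)], [(0.83+0j), -0.79+0.00j, -0.79-0.00j], [-0.10+0.00j, (-0.2+0.39j), -0.20-0.39j]]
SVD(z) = [[-0.57, 0.37, -0.73], [-0.47, -0.88, -0.08], [-0.67, 0.3, 0.67]] @ diag([7.25034328800071, 5.3948838142311315, 1.3530524147607894]) @ [[-0.11,0.05,0.99], [0.98,-0.13,0.12], [0.14,0.99,-0.03]]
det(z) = 52.92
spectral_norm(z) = 7.25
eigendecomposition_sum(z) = [[(2.25+0j), -1.04-0.00j, (-0.54+0j)],[-3.40+0.00j, 1.57+0.00j, (0.81+0j)],[(0.43+0j), -0.20-0.00j, -0.10+0.00j]] + [[0.01+1.17j, (-0.2+0.58j), -1.65-1.53j], [-0.45+2.13j, -0.60+0.98j, (-2.37-3.44j)], [(0.93+0.76j), 0.33+0.54j, (-2.29+0.29j)]] + [[(0.01-1.17j), (-0.2-0.58j), (-1.65+1.53j)], [-0.45-2.13j, -0.60-0.98j, -2.37+3.44j], [(0.93-0.76j), 0.33-0.54j, (-2.29-0.29j)]]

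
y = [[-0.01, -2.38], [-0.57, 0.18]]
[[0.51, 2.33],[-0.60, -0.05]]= y @ [[0.98, -0.22],  [-0.22, -0.98]]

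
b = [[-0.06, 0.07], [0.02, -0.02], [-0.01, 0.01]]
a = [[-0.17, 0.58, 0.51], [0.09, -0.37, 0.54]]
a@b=[[0.02, -0.02],  [-0.02, 0.02]]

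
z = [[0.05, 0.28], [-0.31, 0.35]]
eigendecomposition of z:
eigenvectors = [[(-0.35+0.59j), (-0.35-0.59j)], [(-0.72+0j), -0.72-0.00j]]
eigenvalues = [(0.2+0.25j), (0.2-0.25j)]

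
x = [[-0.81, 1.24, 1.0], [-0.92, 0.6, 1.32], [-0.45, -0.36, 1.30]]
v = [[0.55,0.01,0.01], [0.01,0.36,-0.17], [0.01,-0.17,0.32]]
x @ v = [[-0.42, 0.27, 0.10], [-0.49, -0.02, 0.31], [-0.24, -0.36, 0.47]]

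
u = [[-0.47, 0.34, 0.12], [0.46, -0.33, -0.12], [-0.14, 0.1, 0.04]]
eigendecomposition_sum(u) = [[-0.47, 0.34, 0.12], [0.46, -0.33, -0.12], [-0.14, 0.1, 0.04]] + [[0.00,0.00,0.0],  [0.0,0.00,0.00],  [0.00,0.0,0.00]] + [[0.0, 0.00, -0.00], [0.00, 0.0, -0.00], [-0.0, -0.0, 0.00]]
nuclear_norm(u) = 0.85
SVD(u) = [[-0.7, -0.50, 0.51], [0.68, -0.26, 0.68], [-0.21, 0.83, 0.52]] @ diag([0.8467457349662928, 0.004536049424926917, 0.0010414278693843205]) @ [[0.79,  -0.57,  -0.21],  [-0.03,  -0.37,  0.93],  [0.61,  0.73,  0.31]]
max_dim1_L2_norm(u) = 0.59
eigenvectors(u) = [[0.70,-0.61,-0.20], [-0.68,-0.76,-0.56], [0.21,-0.24,0.81]]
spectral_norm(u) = 0.85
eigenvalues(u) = [-0.77, 0.0, 0.0]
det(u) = -0.00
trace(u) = -0.76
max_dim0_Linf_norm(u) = 0.47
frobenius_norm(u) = 0.85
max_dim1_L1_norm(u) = 0.93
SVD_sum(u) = [[-0.47,0.34,0.12], [0.46,-0.33,-0.12], [-0.14,0.10,0.04]] + [[0.0, 0.00, -0.0], [0.0, 0.00, -0.00], [-0.00, -0.00, 0.0]] + [[0.0, 0.0, 0.0], [0.00, 0.0, 0.0], [0.00, 0.0, 0.0]]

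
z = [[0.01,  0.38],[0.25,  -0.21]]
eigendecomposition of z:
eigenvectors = [[0.87, -0.66], [0.5, 0.75]]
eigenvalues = [0.23, -0.43]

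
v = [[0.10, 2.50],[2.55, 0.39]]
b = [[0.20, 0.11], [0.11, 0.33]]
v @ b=[[0.30, 0.84], [0.55, 0.41]]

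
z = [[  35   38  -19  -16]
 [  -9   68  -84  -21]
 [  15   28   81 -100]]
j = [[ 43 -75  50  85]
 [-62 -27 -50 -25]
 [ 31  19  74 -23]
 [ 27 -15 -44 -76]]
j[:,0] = [43, -62, 31, 27]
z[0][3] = -16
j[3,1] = -15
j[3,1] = -15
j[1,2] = -50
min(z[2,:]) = -100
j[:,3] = [85, -25, -23, -76]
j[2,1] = 19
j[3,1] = -15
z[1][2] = -84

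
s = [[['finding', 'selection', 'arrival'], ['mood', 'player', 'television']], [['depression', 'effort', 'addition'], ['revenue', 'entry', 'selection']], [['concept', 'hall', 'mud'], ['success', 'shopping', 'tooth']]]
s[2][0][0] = 'concept'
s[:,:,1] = [['selection', 'player'], ['effort', 'entry'], ['hall', 'shopping']]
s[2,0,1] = 'hall'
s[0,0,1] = 'selection'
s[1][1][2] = 'selection'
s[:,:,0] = [['finding', 'mood'], ['depression', 'revenue'], ['concept', 'success']]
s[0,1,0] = 'mood'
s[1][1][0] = 'revenue'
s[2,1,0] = 'success'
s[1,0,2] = 'addition'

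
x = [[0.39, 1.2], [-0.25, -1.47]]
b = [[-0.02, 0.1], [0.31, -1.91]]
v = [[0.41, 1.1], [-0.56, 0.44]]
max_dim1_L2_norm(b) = 1.93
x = b + v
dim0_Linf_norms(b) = [0.31, 1.91]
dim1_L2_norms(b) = [0.1, 1.93]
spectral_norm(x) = 1.95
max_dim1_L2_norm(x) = 1.49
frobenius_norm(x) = 1.95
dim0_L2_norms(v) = [0.69, 1.18]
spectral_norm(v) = 1.20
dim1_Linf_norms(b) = [0.1, 1.91]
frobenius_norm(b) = 1.94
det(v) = 0.80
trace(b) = -1.93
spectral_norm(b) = 1.94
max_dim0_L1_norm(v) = 1.54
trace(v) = 0.85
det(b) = 0.01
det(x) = -0.27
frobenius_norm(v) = 1.37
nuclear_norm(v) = 1.86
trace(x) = -1.08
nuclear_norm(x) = 2.09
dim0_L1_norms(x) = [0.64, 2.67]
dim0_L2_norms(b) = [0.31, 1.91]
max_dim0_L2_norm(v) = 1.18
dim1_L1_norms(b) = [0.12, 2.22]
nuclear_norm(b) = 1.94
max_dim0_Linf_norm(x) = 1.47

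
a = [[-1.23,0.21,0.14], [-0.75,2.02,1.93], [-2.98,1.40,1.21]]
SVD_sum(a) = [[-0.73, 0.55, 0.5], [-1.76, 1.33, 1.21], [-2.38, 1.8, 1.63]] + [[-0.5, -0.34, -0.36],  [1.01, 0.69, 0.72],  [-0.6, -0.4, -0.42]] + [[0.00, 0.0, -0.00], [0.0, 0.00, -0.00], [-0.00, -0.0, 0.00]]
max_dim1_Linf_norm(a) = 2.98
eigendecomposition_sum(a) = [[-0.11, 0.14, 0.13], [-1.67, 2.08, 1.94], [-1.03, 1.28, 1.19]] + [[-1.12, 0.07, 0.01], [0.92, -0.06, -0.01], [-1.95, 0.12, 0.02]] + [[0.00,  0.00,  -0.00], [0.00,  0.00,  -0.0], [-0.00,  -0.0,  0.0]]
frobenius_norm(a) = 4.72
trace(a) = 2.00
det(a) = -0.00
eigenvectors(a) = [[0.06, 0.46, -0.04],[0.85, -0.38, -0.7],[0.52, 0.80, 0.72]]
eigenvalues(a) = [3.16, -1.16, 0.0]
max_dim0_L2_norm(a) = 3.31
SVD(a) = [[-0.24, 0.39, -0.89],[-0.58, -0.79, -0.20],[-0.78, 0.47, 0.42]] @ diag([4.36305124208449, 1.7923960346732744, 0.0005602075597246367]) @ [[0.70, -0.53, -0.48],[-0.71, -0.48, -0.51],[-0.04, -0.7, 0.72]]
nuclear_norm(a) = 6.16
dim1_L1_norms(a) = [1.58, 4.7, 5.59]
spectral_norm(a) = 4.36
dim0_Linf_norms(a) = [2.98, 2.02, 1.93]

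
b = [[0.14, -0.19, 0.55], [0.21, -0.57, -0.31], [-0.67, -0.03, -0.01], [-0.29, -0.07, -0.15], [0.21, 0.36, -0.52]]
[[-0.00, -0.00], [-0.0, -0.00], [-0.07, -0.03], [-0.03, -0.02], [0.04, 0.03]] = b@ [[0.1, 0.05], [0.05, 0.03], [-0.01, -0.01]]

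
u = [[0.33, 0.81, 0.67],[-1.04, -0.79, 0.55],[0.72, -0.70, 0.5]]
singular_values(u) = [1.53, 1.12, 0.94]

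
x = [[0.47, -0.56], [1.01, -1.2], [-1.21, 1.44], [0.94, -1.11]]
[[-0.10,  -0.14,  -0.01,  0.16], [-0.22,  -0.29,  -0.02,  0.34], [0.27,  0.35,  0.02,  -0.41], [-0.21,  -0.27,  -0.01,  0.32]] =x @ [[-0.15, -0.16, 0.02, 0.22], [0.06, 0.11, 0.03, -0.1]]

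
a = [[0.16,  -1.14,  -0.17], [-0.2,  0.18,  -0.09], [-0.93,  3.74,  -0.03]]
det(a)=0.063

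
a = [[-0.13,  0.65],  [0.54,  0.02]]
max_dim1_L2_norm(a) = 0.66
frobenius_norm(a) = 0.86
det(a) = -0.35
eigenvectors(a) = [[-0.78, -0.7], [0.63, -0.72]]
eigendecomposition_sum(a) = [[-0.37, 0.35], [0.29, -0.29]] + [[0.24, 0.30], [0.25, 0.31]]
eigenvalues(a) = [-0.65, 0.54]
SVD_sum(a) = [[-0.28, 0.58], [0.1, -0.20]] + [[0.15, 0.07], [0.44, 0.22]]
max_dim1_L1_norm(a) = 0.78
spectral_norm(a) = 0.68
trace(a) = -0.11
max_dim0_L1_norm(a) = 0.67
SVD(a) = [[0.95, -0.32], [-0.32, -0.95]] @ diag([0.677490008338168, 0.5219265164771275]) @ [[-0.44, 0.9], [-0.9, -0.44]]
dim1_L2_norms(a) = [0.66, 0.54]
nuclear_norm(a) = 1.20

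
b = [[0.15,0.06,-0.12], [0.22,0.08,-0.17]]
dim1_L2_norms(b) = [0.2, 0.29]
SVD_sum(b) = [[0.15, 0.06, -0.12], [0.22, 0.08, -0.17]] + [[-0.0, 0.00, -0.00],[0.0, -0.0, 0.00]]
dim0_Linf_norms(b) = [0.22, 0.08, 0.17]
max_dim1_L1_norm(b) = 0.47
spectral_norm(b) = 0.35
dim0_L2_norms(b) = [0.27, 0.1, 0.21]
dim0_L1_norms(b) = [0.37, 0.14, 0.29]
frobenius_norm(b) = 0.35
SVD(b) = [[-0.57, -0.82],  [-0.82, 0.57]] @ diag([0.3523903828858207, 0.0045845446431033955]) @ [[-0.76, -0.28, 0.59], [0.54, -0.78, 0.32]]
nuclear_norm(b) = 0.36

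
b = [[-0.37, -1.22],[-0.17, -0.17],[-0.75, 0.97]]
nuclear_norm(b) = 2.41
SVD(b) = [[-0.73, 0.64], [-0.09, 0.23], [0.67, 0.73]] @ diag([1.5788702302437418, 0.8328678142719125]) @ [[-0.14, 0.99], [-0.99, -0.14]]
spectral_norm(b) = 1.58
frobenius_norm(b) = 1.79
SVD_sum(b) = [[0.16, -1.15], [0.02, -0.14], [-0.15, 1.05]] + [[-0.53, -0.07], [-0.19, -0.03], [-0.60, -0.08]]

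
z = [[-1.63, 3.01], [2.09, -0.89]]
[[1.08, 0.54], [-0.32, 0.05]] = z@[[0.00, 0.13], [0.36, 0.25]]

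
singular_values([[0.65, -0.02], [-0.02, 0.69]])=[0.7, 0.64]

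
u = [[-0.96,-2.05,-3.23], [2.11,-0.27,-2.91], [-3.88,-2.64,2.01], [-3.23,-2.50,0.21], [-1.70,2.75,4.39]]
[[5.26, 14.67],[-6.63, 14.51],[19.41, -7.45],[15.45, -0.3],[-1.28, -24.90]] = u@[[-1.91, 1.68],[-3.61, -2.35],[1.23, -3.55]]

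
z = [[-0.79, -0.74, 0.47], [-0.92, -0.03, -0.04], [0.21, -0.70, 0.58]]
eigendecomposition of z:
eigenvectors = [[0.79, 0.08, 0.38], [0.59, -0.60, -0.38], [0.14, -0.8, 0.84]]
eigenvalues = [-1.27, 0.04, 0.99]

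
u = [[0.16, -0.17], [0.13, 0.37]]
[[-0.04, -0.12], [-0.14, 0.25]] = u @ [[-0.46, -0.03], [-0.22, 0.68]]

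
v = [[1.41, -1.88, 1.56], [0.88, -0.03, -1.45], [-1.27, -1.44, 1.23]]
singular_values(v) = [3.24, 2.17, 0.92]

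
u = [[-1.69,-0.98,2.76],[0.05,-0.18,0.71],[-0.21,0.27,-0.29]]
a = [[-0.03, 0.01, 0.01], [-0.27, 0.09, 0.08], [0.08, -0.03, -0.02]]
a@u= [[0.05, 0.03, -0.08],[0.44, 0.27, -0.7],[-0.13, -0.08, 0.21]]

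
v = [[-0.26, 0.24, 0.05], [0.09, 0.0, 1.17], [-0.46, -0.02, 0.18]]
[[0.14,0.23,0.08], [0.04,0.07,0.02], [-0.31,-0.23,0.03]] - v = [[0.4, -0.01, 0.03], [-0.05, 0.07, -1.15], [0.15, -0.21, -0.15]]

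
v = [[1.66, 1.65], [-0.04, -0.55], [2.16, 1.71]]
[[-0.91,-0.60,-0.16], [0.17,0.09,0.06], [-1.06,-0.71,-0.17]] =v@[[-0.26, -0.21, -0.00], [-0.29, -0.15, -0.10]]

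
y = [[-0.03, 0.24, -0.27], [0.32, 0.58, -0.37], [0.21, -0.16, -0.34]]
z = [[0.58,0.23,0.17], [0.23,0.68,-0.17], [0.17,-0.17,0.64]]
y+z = [[0.55, 0.47, -0.1], [0.55, 1.26, -0.54], [0.38, -0.33, 0.3]]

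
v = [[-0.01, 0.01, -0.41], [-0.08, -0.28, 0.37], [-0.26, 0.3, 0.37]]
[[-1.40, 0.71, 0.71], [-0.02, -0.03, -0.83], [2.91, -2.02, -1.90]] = v @ [[-0.5,1.83,3.99], [4.9,-2.85,-0.6], [3.54,-1.85,-1.84]]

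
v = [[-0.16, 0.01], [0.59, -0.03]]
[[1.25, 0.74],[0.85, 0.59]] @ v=[[0.24, -0.01], [0.21, -0.01]]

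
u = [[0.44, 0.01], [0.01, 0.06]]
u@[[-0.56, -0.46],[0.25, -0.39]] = [[-0.24, -0.21], [0.01, -0.03]]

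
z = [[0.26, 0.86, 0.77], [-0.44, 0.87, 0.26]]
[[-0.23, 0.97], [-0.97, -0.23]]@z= [[-0.49, 0.65, 0.08], [-0.15, -1.03, -0.81]]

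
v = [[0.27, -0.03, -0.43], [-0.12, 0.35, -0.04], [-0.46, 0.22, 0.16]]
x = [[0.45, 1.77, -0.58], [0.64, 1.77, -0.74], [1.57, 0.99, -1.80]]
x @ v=[[0.18, 0.48, -0.36], [0.3, 0.44, -0.46], [1.13, -0.10, -1.0]]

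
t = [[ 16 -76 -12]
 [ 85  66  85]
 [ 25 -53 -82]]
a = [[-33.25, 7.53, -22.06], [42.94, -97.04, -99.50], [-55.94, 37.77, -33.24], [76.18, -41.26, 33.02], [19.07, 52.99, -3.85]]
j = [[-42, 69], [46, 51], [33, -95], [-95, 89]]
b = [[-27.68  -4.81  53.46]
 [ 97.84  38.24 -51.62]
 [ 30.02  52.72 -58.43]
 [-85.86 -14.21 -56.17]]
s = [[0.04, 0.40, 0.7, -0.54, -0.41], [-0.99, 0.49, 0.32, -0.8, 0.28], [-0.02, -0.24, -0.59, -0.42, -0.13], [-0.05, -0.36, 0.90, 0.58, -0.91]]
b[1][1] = 38.24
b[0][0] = -27.68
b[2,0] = 30.02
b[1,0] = 97.84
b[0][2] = 53.46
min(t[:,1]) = -76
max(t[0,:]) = 16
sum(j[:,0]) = -58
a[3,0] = 76.18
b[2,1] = 52.72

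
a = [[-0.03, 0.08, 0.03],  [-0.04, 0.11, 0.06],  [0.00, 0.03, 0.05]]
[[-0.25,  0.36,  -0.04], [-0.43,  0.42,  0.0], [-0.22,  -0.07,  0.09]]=a@[[4.94, -5.36, -0.39],[0.46, 3.90, -1.73],[-4.66, -3.66, 2.92]]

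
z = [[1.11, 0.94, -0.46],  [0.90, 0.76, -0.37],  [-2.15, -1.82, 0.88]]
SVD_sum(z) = [[1.11, 0.94, -0.46], [0.9, 0.76, -0.37], [-2.15, -1.82, 0.88]] + [[-0.0, -0.0, -0.0], [-0.0, -0.0, -0.00], [-0.0, -0.0, -0.00]] + [[-0.0, 0.0, -0.00],  [0.0, -0.0, 0.0],  [0.0, -0.00, 0.0]]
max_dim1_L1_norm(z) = 4.85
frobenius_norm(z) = 3.54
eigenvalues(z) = [2.76, -0.01, -0.0]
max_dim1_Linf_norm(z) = 2.15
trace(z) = 2.75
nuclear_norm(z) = 3.55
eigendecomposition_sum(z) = [[1.11, 0.94, -0.46],[0.9, 0.76, -0.37],[-2.15, -1.82, 0.88]] + [[-0.00, -0.0, -0.0], [0.0, 0.0, 0.0], [-0.00, -0.0, -0.0]] + [[-0.0, 0.00, 0.00], [0.0, -0.00, -0.00], [-0.00, 0.0, 0.00]]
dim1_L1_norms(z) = [2.51, 2.03, 4.85]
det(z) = 0.00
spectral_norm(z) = 3.54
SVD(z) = [[-0.43, 0.84, -0.33], [-0.35, 0.18, 0.92], [0.83, 0.51, 0.21]] @ diag([3.5441606371046093, 0.004839468329994375, 0.0013992657106242173]) @ [[-0.73, -0.62, 0.30], [-0.23, -0.2, -0.95], [0.65, -0.76, 0.00]]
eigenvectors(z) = [[-0.43,-0.48,-0.68], [-0.35,0.15,0.72], [0.83,-0.86,-0.17]]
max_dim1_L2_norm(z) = 2.95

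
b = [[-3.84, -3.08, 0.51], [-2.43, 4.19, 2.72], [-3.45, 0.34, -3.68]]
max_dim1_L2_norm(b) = 5.56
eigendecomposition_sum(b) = [[(0.55+0j), -1.51+0.00j, -0.42+0.00j], [-1.71+0.00j, (4.65+0j), 1.30+0.00j], [-0.27+0.00j, (0.75+0j), (0.21+0j)]] + [[(-2.2+0.42j), (-0.79-0.09j), 0.46+1.43j], [(-0.36+1.02j), -0.23+0.30j, 0.71+0.16j], [(-1.59-3.1j), -0.20-1.22j, -1.94+1.32j]] + [[(-2.2-0.42j), (-0.79+0.09j), 0.46-1.43j], [(-0.36-1.02j), -0.23-0.30j, (0.71-0.16j)], [(-1.59+3.1j), (-0.2+1.22j), -1.94-1.32j]]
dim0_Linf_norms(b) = [3.84, 4.19, 3.68]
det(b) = 126.16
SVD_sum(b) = [[-2.76, -2.11, -2.0], [1.30, 1.00, 0.95], [-2.77, -2.12, -2.02]] + [[-0.6, 0.56, 0.25], [-3.67, 3.38, 1.50], [-1.13, 1.04, 0.46]] + [[-0.48, -1.53, 2.27], [-0.06, -0.19, 0.28], [0.45, 1.43, -2.12]]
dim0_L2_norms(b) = [5.71, 5.21, 4.6]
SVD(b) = [[-0.67, -0.16, -0.73], [0.32, -0.94, -0.09], [-0.67, -0.29, 0.68]] @ diag([5.992884634234633, 5.517095089396252, 3.815625182760252]) @ [[0.69,0.53,0.5], [0.71,-0.65,-0.29], [0.17,0.55,-0.82]]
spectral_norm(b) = 5.99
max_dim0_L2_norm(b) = 5.71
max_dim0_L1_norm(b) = 9.72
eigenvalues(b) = [(5.41+0j), (-4.37+2.05j), (-4.37-2.05j)]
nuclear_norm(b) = 15.33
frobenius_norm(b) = 9.00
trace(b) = -3.33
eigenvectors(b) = [[-0.30+0.00j, -0.15+0.50j, (-0.15-0.5j)], [(0.94+0j), (0.17+0.18j), (0.17-0.18j)], [(0.15+0j), (-0.81+0j), (-0.81-0j)]]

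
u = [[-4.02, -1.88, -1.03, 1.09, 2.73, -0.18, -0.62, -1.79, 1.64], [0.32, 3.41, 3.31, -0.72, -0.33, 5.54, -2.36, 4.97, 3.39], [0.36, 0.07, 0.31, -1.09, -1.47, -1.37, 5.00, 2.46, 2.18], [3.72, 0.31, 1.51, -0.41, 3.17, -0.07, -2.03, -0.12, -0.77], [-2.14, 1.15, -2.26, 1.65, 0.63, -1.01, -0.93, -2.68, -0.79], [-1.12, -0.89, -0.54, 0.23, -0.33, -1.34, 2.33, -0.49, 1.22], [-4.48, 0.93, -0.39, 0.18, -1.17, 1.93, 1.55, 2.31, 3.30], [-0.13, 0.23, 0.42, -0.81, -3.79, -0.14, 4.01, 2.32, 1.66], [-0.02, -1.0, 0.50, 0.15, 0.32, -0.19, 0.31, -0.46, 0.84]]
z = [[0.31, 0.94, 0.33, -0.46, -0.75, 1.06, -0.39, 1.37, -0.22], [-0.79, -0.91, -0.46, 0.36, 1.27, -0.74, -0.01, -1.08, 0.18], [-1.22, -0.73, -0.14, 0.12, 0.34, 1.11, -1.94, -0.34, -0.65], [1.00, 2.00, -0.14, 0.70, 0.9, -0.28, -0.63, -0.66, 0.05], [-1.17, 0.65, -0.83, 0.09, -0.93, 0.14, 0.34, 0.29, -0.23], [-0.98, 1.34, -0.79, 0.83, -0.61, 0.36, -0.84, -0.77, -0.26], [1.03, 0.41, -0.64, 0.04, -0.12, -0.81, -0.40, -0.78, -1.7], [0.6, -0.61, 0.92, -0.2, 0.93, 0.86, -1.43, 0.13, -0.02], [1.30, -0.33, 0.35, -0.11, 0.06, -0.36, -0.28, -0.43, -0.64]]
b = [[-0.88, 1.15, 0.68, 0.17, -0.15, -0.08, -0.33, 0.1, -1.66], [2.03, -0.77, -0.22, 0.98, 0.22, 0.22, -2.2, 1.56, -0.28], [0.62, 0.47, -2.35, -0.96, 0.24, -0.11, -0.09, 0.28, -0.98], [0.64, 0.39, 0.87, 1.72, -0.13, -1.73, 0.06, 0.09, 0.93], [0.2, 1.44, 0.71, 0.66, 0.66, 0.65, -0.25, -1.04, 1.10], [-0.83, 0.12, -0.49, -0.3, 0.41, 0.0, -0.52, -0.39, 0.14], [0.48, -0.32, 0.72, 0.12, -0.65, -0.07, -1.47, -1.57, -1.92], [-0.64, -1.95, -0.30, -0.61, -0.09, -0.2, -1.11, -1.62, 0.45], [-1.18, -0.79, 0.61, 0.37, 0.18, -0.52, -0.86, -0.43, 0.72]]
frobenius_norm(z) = 6.98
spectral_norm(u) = 11.64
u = b @ z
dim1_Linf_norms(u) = [4.02, 5.54, 5.0, 3.72, 2.68, 2.33, 4.48, 4.01, 1.0]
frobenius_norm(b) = 8.10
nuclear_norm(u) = 37.50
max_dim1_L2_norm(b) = 3.63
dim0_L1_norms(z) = [8.4, 7.92, 4.6, 2.91, 5.91, 5.72, 6.26, 5.85, 3.95]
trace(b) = -3.99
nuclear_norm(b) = 20.42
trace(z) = -1.52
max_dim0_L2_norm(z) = 3.02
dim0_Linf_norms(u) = [4.48, 3.41, 3.31, 1.65, 3.79, 5.54, 5.0, 4.97, 3.39]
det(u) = 0.00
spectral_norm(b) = 3.93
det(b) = -0.01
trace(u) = 3.29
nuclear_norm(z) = 16.09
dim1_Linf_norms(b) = [1.66, 2.2, 2.35, 1.73, 1.44, 0.83, 1.92, 1.95, 1.18]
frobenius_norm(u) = 18.05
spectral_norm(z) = 3.39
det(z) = -0.00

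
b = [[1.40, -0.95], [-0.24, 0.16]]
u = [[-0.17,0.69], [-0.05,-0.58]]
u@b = [[-0.4, 0.27],  [0.07, -0.05]]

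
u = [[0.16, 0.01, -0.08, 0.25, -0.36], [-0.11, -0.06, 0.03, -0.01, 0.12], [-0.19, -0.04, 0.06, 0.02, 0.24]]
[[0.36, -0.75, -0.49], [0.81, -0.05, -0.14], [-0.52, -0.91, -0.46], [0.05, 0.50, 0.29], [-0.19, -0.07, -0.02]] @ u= [[0.23, 0.07, -0.08, 0.09, -0.34], [0.16, 0.02, -0.07, 0.20, -0.33], [0.1, 0.07, -0.01, -0.13, -0.03], [-0.10, -0.04, 0.03, 0.01, 0.11], [-0.02, 0.0, 0.01, -0.05, 0.06]]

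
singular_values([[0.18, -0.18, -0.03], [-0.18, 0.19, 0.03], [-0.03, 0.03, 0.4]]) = [0.43, 0.34, 0.0]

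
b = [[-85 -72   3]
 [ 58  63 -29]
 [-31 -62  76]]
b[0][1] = -72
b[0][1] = -72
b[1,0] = 58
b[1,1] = 63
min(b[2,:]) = -62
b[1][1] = 63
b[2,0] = -31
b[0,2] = 3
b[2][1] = -62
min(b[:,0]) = -85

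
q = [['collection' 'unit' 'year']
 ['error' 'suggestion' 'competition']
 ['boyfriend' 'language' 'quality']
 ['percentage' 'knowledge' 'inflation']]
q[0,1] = 'unit'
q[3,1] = 'knowledge'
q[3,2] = 'inflation'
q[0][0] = 'collection'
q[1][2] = 'competition'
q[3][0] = 'percentage'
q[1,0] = 'error'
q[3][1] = 'knowledge'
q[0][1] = 'unit'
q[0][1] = 'unit'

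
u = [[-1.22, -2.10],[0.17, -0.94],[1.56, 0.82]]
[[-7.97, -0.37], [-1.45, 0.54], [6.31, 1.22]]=u @ [[2.95,0.99], [2.08,-0.40]]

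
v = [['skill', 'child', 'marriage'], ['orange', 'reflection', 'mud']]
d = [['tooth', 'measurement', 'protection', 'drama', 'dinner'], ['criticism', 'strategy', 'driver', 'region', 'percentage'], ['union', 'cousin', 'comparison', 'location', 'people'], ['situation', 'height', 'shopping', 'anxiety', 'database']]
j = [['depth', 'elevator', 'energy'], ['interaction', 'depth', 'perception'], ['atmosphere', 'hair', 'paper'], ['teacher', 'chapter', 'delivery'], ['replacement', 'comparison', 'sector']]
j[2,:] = ['atmosphere', 'hair', 'paper']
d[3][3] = 'anxiety'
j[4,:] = ['replacement', 'comparison', 'sector']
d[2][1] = 'cousin'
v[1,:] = ['orange', 'reflection', 'mud']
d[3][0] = 'situation'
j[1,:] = ['interaction', 'depth', 'perception']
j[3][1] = 'chapter'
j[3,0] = 'teacher'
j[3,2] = 'delivery'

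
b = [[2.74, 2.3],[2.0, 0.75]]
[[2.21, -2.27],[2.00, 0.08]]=b @ [[1.16, 0.74],[-0.42, -1.87]]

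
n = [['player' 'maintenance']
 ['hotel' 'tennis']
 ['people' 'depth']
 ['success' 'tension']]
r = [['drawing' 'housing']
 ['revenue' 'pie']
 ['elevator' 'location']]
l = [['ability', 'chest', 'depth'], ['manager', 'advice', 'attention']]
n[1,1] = 'tennis'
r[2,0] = 'elevator'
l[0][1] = 'chest'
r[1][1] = 'pie'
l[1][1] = 'advice'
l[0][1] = 'chest'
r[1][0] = 'revenue'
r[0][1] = 'housing'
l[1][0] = 'manager'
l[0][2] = 'depth'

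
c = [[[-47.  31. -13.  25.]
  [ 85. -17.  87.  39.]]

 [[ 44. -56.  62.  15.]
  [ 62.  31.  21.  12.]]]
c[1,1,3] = 12.0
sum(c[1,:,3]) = 27.0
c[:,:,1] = [[31.0, -17.0], [-56.0, 31.0]]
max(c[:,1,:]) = 87.0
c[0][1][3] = 39.0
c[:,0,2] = [-13.0, 62.0]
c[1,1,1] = 31.0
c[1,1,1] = 31.0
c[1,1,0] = 62.0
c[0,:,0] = [-47.0, 85.0]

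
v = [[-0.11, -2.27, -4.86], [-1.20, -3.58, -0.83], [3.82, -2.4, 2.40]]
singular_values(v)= [6.16, 5.05, 2.53]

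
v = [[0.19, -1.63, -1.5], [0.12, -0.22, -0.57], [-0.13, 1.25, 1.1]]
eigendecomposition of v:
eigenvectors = [[0.96+0.00j, -0.74+0.00j, (-0.74-0j)],[(-0.12+0j), -0.33+0.24j, -0.33-0.24j],[(0.25+0j), 0.53+0.03j, 0.53-0.03j]]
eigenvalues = [0j, (0.53+0.59j), (0.53-0.59j)]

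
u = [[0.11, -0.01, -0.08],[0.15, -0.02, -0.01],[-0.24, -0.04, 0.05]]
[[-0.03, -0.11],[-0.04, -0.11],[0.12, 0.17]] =u@[[-0.36, -0.66], [-0.71, 0.2], [0.02, 0.46]]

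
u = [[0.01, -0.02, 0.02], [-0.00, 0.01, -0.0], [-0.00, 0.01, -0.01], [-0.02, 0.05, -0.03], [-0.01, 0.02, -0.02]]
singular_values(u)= [0.08, 0.01, 0.01]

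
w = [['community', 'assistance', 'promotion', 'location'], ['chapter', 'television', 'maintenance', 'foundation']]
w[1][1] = 'television'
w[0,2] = 'promotion'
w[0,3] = 'location'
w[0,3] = 'location'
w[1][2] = 'maintenance'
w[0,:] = ['community', 'assistance', 'promotion', 'location']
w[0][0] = 'community'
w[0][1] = 'assistance'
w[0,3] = 'location'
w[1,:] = ['chapter', 'television', 'maintenance', 'foundation']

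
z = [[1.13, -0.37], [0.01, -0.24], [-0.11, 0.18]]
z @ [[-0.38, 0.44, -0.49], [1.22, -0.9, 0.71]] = [[-0.88, 0.83, -0.82], [-0.3, 0.22, -0.18], [0.26, -0.21, 0.18]]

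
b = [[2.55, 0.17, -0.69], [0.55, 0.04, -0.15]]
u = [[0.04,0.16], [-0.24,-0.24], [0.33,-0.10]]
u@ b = [[0.19, 0.01, -0.05],[-0.74, -0.05, 0.2],[0.79, 0.05, -0.21]]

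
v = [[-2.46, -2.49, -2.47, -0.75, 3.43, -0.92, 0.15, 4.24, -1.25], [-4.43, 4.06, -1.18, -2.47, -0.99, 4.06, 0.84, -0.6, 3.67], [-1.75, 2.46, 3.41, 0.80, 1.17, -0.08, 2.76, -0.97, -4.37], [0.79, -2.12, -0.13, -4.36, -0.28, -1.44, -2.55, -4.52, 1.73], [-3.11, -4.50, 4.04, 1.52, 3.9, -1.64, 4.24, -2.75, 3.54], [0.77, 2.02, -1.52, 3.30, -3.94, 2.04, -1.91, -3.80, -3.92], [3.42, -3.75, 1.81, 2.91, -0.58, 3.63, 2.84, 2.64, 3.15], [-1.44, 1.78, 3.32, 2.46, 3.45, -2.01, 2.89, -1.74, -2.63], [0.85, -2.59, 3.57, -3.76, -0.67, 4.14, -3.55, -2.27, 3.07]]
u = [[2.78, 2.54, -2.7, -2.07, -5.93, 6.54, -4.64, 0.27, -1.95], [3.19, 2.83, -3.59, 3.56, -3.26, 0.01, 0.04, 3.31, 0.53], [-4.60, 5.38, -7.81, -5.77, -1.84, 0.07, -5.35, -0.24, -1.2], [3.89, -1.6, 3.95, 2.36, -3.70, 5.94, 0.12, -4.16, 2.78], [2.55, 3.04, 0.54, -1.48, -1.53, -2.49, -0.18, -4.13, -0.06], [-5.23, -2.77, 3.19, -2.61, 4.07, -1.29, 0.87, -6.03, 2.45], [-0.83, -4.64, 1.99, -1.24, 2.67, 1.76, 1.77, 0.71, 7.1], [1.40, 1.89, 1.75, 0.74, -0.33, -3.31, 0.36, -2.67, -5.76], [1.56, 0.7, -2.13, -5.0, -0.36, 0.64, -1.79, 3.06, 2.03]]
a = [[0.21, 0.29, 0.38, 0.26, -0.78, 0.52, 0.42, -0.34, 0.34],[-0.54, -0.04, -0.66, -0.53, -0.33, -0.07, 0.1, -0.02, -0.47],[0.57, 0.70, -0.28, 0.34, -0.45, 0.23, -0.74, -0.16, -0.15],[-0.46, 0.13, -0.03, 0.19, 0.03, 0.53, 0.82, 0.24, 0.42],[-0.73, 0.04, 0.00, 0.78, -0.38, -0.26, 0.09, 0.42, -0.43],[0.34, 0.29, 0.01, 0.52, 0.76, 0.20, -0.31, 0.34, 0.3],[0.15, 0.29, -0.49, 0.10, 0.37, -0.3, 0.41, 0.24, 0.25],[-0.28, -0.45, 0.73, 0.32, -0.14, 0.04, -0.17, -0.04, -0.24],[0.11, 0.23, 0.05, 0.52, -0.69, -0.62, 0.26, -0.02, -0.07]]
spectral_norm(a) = 1.74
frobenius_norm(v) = 24.91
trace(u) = -1.53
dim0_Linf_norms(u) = [5.23, 5.38, 7.81, 5.77, 5.93, 6.54, 5.35, 6.03, 7.1]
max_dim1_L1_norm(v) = 29.24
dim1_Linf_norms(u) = [6.54, 3.59, 7.81, 5.94, 4.13, 6.03, 7.1, 5.76, 5.0]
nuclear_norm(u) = 66.14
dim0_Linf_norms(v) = [4.43, 4.5, 4.04, 4.36, 3.94, 4.14, 4.24, 4.52, 4.37]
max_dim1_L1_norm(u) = 32.26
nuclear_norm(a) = 8.61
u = a @ v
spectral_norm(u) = 17.97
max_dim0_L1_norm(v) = 27.33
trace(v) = 10.76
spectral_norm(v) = 12.82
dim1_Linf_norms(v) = [4.24, 4.43, 4.37, 4.52, 4.5, 3.94, 3.75, 3.45, 4.14]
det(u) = -16.54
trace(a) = 0.20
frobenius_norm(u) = 29.07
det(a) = 0.00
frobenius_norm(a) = 3.55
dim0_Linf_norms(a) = [0.73, 0.7, 0.73, 0.78, 0.78, 0.62, 0.82, 0.42, 0.47]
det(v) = 5709553.20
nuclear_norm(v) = 65.03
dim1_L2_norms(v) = [7.15, 8.69, 7.1, 7.5, 10.22, 8.43, 8.72, 7.52, 8.89]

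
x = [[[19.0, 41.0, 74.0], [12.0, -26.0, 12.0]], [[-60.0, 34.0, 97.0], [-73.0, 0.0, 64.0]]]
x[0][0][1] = 41.0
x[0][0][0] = 19.0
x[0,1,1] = -26.0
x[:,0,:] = [[19.0, 41.0, 74.0], [-60.0, 34.0, 97.0]]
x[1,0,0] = -60.0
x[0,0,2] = 74.0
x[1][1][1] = 0.0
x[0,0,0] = 19.0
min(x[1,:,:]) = -73.0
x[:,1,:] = [[12.0, -26.0, 12.0], [-73.0, 0.0, 64.0]]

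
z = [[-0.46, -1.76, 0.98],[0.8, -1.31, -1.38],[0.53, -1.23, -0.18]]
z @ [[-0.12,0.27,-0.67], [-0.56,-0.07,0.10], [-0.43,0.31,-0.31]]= [[0.62, 0.30, -0.17], [1.23, -0.12, -0.24], [0.7, 0.17, -0.42]]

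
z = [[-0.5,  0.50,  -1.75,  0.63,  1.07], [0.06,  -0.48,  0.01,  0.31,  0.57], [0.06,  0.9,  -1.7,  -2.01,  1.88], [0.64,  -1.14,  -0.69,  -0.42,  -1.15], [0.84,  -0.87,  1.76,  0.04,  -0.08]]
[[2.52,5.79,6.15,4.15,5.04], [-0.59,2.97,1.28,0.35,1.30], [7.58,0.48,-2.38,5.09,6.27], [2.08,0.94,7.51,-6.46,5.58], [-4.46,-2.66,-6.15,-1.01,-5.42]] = z@[[-1.52,-2.63,-2.38,2.52,-2.75],[-0.56,-3.48,-4.07,3.74,-3.89],[-2.03,-1.93,-4.48,0.16,-3.64],[-2.37,1.44,1.51,1.56,-1.63],[-0.02,1.80,-1.68,2.65,0.25]]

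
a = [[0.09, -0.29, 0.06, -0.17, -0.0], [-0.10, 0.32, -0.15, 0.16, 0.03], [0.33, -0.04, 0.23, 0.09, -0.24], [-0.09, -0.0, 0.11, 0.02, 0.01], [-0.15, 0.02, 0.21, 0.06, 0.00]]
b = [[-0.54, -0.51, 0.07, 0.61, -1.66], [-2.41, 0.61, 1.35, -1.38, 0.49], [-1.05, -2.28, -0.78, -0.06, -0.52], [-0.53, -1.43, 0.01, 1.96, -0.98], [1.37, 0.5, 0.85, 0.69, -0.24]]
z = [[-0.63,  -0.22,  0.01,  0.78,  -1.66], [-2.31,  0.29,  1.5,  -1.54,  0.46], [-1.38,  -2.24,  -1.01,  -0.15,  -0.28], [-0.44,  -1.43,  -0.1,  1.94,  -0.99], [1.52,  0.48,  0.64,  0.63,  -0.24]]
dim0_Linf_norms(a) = [0.33, 0.32, 0.23, 0.17, 0.24]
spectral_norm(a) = 0.58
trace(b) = 1.01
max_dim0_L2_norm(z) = 3.18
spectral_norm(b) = 3.81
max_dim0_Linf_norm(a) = 0.33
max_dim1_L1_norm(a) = 0.93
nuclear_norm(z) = 10.95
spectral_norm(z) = 3.72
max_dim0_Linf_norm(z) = 2.31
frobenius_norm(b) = 5.61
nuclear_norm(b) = 10.91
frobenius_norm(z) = 5.70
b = a + z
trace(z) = 0.35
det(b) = 18.10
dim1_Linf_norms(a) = [0.29, 0.32, 0.33, 0.11, 0.21]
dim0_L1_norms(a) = [0.76, 0.67, 0.76, 0.5, 0.28]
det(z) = 15.48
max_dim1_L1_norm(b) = 6.24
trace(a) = 0.66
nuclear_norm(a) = 1.31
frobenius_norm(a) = 0.78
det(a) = -0.00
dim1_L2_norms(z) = [1.95, 3.2, 2.84, 2.64, 1.85]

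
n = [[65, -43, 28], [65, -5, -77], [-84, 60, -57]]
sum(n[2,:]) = -81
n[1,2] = -77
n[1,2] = -77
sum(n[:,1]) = 12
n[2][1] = 60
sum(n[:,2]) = -106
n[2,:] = [-84, 60, -57]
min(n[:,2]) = -77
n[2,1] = 60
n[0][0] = 65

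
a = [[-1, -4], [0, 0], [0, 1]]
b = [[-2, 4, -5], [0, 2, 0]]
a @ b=[[2, -12, 5], [0, 0, 0], [0, 2, 0]]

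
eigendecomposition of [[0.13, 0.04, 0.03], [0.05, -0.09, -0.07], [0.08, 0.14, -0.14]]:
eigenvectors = [[0.94+0.00j, (-0.07-0.12j), (-0.07+0.12j)], [0.11+0.00j, 0.14+0.59j, 0.14-0.59j], [(0.32+0j), 0.79+0.00j, 0.79-0.00j]]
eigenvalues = [(0.14+0j), (-0.12+0.09j), (-0.12-0.09j)]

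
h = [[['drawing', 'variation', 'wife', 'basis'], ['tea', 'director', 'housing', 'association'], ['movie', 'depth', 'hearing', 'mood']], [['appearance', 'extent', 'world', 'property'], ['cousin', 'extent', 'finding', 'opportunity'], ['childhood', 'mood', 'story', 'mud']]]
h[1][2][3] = 'mud'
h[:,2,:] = [['movie', 'depth', 'hearing', 'mood'], ['childhood', 'mood', 'story', 'mud']]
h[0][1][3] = 'association'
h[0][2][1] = 'depth'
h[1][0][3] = 'property'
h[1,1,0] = 'cousin'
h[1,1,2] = 'finding'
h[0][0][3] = 'basis'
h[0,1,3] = 'association'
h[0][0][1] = 'variation'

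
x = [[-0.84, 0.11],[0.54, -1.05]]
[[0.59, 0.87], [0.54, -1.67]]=x @[[-0.82, -0.89], [-0.94, 1.13]]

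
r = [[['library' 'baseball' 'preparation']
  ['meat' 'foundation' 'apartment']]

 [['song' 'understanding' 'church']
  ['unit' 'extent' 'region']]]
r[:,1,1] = ['foundation', 'extent']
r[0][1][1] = 'foundation'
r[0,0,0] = 'library'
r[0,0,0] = 'library'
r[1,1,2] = 'region'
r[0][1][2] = 'apartment'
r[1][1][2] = 'region'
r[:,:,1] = [['baseball', 'foundation'], ['understanding', 'extent']]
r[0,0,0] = 'library'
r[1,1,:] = ['unit', 'extent', 'region']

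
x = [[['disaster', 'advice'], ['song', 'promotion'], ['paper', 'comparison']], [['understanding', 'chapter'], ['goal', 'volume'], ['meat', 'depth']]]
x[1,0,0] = 'understanding'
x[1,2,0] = 'meat'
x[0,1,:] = ['song', 'promotion']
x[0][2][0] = 'paper'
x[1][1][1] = 'volume'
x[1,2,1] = 'depth'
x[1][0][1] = 'chapter'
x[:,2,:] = [['paper', 'comparison'], ['meat', 'depth']]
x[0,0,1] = 'advice'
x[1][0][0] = 'understanding'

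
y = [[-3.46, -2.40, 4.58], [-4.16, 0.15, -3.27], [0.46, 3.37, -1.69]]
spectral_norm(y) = 6.94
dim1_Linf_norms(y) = [4.58, 4.16, 3.37]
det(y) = -81.29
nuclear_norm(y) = 14.45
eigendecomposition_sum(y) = [[-4.26+0.00j, (-2.74+0j), 2.26-0.00j], [(-1.84+0j), (-1.18+0j), (0.98-0j)], [1.75-0.00j, (1.12-0j), (-0.93+0j)]] + [[(0.4+0.52j), (0.17-0.81j), 1.16+0.42j], [-1.16-0.30j, 0.67+1.35j, -2.12+0.70j], [-0.64+0.62j, (1.12+0.1j), (-0.38+1.63j)]] + [[(0.4-0.52j), (0.17+0.81j), 1.16-0.42j],[-1.16+0.30j, 0.67-1.35j, (-2.12-0.7j)],[(-0.64-0.62j), 1.12-0.10j, (-0.38-1.63j)]]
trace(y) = -5.00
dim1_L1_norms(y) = [10.44, 7.58, 5.52]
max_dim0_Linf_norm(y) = 4.58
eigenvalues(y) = [(-6.37+0j), (0.69+3.5j), (0.69-3.5j)]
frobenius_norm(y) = 9.01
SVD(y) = [[-0.87, -0.19, 0.45], [0.14, -0.98, -0.14], [0.47, -0.06, 0.88]] @ diag([6.940993698021004, 5.300339290060194, 2.209662846290551]) @ [[0.38, 0.53, -0.75], [0.89, 0.02, 0.46], [-0.26, 0.85, 0.46]]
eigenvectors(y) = [[-0.86+0.00j, -0.32-0.25j, (-0.32+0.25j)], [-0.37+0.00j, 0.73+0.00j, 0.73-0.00j], [0.35+0.00j, (0.29-0.47j), 0.29+0.47j]]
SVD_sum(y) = [[-2.33, -3.22, 4.57], [0.36, 0.5, -0.71], [1.25, 1.73, -2.45]] + [[-0.87, -0.02, -0.46], [-4.6, -0.09, -2.41], [-0.28, -0.01, -0.15]] + [[-0.26, 0.84, 0.46],[0.08, -0.26, -0.14],[-0.51, 1.65, 0.9]]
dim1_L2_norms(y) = [6.22, 5.29, 3.8]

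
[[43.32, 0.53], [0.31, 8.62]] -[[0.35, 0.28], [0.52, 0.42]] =[[42.97, 0.25], [-0.21, 8.2]]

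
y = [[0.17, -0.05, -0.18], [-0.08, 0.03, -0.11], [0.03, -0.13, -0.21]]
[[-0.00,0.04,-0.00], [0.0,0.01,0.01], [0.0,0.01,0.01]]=y @[[-0.01, 0.16, -0.08], [-0.01, 0.22, 0.03], [0.00, -0.15, -0.06]]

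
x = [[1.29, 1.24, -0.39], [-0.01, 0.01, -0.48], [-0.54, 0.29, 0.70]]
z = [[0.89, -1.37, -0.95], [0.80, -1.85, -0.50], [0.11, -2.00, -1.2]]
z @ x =[[1.67,  0.81,  -0.35], [1.32,  0.83,  0.23], [0.81,  -0.23,  0.08]]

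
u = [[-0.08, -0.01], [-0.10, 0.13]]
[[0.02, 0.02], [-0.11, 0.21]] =u @ [[-0.19, -0.36], [-0.96, 1.35]]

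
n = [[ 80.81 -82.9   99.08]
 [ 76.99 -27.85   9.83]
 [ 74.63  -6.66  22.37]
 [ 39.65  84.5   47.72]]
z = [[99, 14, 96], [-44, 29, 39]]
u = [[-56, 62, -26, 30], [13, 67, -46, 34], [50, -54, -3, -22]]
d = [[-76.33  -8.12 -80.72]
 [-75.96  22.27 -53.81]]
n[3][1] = 84.5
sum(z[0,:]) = 209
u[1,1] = 67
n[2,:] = [74.63, -6.66, 22.37]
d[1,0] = -75.96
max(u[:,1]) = 67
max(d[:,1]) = 22.27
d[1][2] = -53.81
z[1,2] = 39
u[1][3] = 34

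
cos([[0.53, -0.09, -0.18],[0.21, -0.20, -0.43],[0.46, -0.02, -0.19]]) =[[0.91, 0.01, 0.01], [0.06, 0.99, -0.06], [-0.08, 0.02, 1.02]]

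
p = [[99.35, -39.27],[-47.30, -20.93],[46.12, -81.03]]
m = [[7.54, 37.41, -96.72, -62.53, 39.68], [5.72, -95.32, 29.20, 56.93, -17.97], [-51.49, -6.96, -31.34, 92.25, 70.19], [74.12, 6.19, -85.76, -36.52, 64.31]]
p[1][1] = -20.93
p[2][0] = 46.12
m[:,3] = [-62.53, 56.93, 92.25, -36.52]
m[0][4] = 39.68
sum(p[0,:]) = 60.07999999999999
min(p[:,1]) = -81.03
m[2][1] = -6.96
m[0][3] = -62.53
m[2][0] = -51.49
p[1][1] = -20.93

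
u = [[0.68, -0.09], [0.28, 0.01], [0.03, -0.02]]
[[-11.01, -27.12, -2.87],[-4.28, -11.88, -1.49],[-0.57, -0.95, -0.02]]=u@[[-15.49, -41.88, -5.09], [5.31, -15.08, -6.54]]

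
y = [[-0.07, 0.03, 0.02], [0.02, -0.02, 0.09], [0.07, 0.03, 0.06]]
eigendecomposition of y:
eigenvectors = [[(0.2+0j),(0.64+0j),(0.64-0j)], [0.60+0.00j,0.38+0.48j,(0.38-0.48j)], [0.77+0.00j,-0.43-0.17j,-0.43+0.17j]]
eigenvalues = [(0.1+0j), (-0.07+0.02j), (-0.07-0.02j)]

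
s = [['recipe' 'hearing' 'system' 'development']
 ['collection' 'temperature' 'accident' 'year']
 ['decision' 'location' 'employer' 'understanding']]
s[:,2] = ['system', 'accident', 'employer']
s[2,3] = 'understanding'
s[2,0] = 'decision'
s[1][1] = 'temperature'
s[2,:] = ['decision', 'location', 'employer', 'understanding']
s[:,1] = ['hearing', 'temperature', 'location']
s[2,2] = 'employer'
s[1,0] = 'collection'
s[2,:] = ['decision', 'location', 'employer', 'understanding']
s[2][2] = 'employer'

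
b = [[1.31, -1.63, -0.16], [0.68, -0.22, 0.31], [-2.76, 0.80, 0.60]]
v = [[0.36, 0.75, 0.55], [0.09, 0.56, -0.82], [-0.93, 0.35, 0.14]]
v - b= [[-0.95,2.38,0.71],[-0.59,0.78,-1.13],[1.83,-0.45,-0.46]]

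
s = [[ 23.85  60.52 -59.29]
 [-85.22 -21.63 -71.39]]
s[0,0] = 23.85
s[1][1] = -21.63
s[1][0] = -85.22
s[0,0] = 23.85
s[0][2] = -59.29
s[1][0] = -85.22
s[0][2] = -59.29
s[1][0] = -85.22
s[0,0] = 23.85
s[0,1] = 60.52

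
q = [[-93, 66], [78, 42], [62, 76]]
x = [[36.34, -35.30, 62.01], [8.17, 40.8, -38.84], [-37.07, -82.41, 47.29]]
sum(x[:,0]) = 7.440000000000005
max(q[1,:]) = 78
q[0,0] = -93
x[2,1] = -82.41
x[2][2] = 47.29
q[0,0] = -93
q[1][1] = 42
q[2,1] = 76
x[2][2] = 47.29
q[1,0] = 78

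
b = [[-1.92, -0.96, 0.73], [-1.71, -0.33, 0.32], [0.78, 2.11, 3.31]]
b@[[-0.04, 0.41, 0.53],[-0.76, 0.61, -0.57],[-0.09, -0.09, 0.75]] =[[0.74,-1.44,0.08], [0.29,-0.93,-0.48], [-1.93,1.31,1.69]]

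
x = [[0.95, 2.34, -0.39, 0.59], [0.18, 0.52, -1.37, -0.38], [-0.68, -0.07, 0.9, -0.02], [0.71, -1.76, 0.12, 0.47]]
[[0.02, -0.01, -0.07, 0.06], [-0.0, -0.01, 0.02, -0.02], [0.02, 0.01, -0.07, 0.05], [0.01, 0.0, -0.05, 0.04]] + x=[[0.97, 2.33, -0.46, 0.65],[0.18, 0.51, -1.35, -0.4],[-0.66, -0.06, 0.83, 0.03],[0.72, -1.76, 0.07, 0.51]]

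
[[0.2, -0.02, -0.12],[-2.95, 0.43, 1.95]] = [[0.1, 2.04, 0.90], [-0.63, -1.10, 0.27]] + [[0.1, -2.06, -1.02], [-2.32, 1.53, 1.68]]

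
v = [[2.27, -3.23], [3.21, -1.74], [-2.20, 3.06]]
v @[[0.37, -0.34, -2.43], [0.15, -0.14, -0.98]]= [[0.36, -0.32, -2.35], [0.93, -0.85, -6.10], [-0.36, 0.32, 2.35]]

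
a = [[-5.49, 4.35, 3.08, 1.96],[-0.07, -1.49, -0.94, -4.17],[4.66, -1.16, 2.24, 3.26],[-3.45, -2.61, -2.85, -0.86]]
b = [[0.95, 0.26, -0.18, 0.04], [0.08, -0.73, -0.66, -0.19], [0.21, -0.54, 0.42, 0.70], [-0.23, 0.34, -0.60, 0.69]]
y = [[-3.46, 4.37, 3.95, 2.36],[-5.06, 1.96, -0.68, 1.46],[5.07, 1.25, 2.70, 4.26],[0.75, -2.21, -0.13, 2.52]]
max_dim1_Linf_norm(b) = 0.95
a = b @ y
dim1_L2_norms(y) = [7.23, 5.66, 7.26, 3.44]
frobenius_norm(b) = 2.01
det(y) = -315.35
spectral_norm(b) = 1.01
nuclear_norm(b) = 4.01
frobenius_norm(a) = 12.21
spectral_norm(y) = 8.60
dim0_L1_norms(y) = [14.34, 9.79, 7.46, 10.6]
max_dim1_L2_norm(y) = 7.26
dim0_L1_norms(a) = [13.67, 9.61, 9.11, 10.25]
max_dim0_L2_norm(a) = 7.99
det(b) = -1.01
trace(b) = 1.33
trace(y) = 3.72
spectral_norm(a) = 8.59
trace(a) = -5.60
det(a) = 319.10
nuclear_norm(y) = 21.22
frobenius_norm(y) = 12.20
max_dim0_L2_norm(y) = 7.99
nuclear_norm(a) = 21.26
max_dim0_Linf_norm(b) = 0.95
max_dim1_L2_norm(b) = 1.01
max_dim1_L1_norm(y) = 14.14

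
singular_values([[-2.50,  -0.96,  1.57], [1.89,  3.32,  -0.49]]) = [4.61, 1.78]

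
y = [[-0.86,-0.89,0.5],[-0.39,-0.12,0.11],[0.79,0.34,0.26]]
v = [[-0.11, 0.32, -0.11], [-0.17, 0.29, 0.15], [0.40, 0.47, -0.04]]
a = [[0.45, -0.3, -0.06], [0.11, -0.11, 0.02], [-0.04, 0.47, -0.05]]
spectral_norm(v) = 0.67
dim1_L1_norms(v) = [0.54, 0.61, 0.91]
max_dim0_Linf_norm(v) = 0.47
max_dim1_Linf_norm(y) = 0.89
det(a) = -0.01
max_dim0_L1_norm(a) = 0.88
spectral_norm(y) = 1.56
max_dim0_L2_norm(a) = 0.57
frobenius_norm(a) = 0.74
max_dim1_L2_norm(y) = 1.33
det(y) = -0.13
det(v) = 0.05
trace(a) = 0.29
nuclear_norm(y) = 2.27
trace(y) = -0.72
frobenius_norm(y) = 1.66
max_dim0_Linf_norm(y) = 0.89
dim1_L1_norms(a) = [0.81, 0.24, 0.56]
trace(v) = 0.14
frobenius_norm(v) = 0.80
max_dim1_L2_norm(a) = 0.54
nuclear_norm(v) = 1.25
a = y @ v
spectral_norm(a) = 0.67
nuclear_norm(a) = 1.01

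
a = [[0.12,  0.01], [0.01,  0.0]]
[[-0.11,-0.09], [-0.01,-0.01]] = a @ [[-0.90, -0.72], [-0.48, -0.76]]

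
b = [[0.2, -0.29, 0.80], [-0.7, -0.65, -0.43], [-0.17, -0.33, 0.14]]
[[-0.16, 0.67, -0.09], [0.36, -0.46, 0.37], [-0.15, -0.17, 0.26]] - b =[[-0.36, 0.96, -0.89], [1.06, 0.19, 0.8], [0.02, 0.16, 0.12]]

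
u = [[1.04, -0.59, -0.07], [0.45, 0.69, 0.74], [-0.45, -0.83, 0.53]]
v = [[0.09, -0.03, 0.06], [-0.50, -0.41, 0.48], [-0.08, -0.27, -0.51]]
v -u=[[-0.95, 0.56, 0.13],[-0.95, -1.10, -0.26],[0.37, 0.56, -1.04]]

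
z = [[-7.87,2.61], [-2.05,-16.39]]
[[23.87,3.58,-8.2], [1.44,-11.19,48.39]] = z@[[-2.94, -0.22, 0.06], [0.28, 0.71, -2.96]]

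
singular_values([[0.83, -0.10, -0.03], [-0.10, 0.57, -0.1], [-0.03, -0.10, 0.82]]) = [0.87, 0.85, 0.5]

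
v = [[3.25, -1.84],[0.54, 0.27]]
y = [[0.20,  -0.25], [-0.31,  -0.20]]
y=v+[[-3.05, 1.59], [-0.85, -0.47]]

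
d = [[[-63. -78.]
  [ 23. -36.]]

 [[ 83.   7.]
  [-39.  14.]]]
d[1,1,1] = 14.0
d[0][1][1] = -36.0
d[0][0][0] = -63.0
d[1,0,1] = 7.0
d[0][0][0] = -63.0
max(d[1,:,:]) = 83.0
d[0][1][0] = 23.0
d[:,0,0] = [-63.0, 83.0]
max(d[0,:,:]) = 23.0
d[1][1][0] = -39.0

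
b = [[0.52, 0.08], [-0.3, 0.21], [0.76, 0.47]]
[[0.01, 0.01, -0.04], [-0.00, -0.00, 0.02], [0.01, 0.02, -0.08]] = b@[[0.01, 0.02, -0.08], [0.00, 0.01, -0.04]]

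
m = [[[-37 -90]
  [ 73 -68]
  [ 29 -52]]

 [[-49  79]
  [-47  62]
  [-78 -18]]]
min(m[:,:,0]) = -78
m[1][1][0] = -47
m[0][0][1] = -90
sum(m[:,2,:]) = -119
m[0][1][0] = 73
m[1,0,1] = 79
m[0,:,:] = [[-37, -90], [73, -68], [29, -52]]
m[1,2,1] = -18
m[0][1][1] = -68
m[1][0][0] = -49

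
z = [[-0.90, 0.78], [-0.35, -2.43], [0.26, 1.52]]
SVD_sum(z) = [[0.05, 0.71],[-0.17, -2.44],[0.11, 1.53]] + [[-0.95, 0.07], [-0.18, 0.01], [0.15, -0.01]]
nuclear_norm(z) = 3.96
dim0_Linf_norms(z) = [0.9, 2.43]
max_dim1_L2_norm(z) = 2.46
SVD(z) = [[0.24, 0.97], [-0.82, 0.19], [0.52, -0.16]] @ diag([2.976794184521909, 0.9810690001200433]) @ [[0.07, 1.0],[-1.0, 0.07]]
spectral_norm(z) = 2.98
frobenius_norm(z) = 3.13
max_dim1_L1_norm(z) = 2.78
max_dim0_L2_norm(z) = 2.97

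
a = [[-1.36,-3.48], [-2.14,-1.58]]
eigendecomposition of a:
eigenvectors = [[0.80, 0.77], [-0.60, 0.63]]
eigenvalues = [1.26, -4.2]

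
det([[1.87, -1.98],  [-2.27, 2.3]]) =-0.194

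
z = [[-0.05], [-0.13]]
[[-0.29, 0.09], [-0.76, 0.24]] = z@[[5.84,-1.87]]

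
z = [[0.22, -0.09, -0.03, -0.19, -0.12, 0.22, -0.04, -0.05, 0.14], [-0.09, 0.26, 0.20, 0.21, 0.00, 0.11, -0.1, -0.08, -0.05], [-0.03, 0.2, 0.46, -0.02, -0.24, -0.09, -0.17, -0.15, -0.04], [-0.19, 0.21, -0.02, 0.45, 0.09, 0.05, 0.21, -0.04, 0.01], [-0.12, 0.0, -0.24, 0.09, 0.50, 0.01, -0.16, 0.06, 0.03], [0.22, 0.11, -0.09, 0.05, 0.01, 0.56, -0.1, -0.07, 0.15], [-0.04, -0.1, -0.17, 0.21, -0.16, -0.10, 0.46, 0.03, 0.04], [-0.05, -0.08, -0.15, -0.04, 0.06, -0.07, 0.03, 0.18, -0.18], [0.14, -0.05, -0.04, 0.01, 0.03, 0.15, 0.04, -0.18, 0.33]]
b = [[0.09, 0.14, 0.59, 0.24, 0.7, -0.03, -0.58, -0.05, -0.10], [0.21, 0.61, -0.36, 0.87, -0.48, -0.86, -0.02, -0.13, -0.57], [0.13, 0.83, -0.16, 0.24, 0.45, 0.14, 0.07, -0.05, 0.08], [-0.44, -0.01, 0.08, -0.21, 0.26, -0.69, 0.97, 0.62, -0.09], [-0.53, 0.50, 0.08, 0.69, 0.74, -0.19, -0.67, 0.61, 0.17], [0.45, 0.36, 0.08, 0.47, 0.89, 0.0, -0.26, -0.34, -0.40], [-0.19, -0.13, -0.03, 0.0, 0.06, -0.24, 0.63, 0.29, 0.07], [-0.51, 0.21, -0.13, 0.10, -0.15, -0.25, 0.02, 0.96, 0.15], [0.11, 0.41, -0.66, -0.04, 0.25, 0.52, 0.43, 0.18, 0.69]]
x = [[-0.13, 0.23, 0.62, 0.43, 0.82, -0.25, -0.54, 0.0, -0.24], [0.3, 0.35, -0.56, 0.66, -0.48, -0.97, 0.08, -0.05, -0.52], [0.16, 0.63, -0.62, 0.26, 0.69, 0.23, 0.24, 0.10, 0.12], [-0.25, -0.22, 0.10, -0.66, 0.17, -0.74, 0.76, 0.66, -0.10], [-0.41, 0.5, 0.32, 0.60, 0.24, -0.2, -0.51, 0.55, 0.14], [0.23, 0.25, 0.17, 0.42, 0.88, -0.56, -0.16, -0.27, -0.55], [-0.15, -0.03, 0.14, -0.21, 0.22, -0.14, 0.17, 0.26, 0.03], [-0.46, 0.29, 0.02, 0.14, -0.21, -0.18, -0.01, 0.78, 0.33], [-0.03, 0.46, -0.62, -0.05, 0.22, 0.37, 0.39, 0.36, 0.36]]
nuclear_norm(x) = 8.23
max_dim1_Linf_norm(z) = 0.56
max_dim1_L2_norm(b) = 1.62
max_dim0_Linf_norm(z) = 0.56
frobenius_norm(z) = 1.58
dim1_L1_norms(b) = [2.52, 4.11, 2.15, 3.37, 4.18, 3.25, 1.64, 2.48, 3.29]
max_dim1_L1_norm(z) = 1.4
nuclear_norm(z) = 3.44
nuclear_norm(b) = 9.31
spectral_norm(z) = 0.85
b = z + x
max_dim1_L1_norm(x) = 3.97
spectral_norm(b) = 2.15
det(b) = -0.03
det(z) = 0.00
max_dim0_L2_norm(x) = 1.54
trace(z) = 3.42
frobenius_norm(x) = 3.70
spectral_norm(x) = 2.04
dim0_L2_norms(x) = [0.81, 1.11, 1.28, 1.31, 1.54, 1.47, 1.18, 1.28, 0.96]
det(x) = -0.00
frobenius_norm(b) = 3.84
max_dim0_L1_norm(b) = 3.98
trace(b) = 3.35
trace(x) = -0.07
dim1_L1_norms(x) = [3.26, 3.97, 3.05, 3.66, 3.47, 3.49, 1.35, 2.42, 2.86]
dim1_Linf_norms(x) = [0.82, 0.97, 0.69, 0.76, 0.6, 0.88, 0.26, 0.78, 0.62]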